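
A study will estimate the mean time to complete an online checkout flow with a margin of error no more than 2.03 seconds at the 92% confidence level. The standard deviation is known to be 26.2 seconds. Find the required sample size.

511

For a mean, the margin of error is E = z·σ/√n, so n = (zσ/E)².
At 92% confidence, z = 1.751.
n = (1.751 × 26.2 / 2.03)² = 510.72
Round up: n = 511.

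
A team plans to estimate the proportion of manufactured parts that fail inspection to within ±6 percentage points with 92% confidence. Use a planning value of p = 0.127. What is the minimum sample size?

95

For a proportion with margin E = 0.06 at 92% confidence, z = 1.751.
n = p̂(1−p̂)(z/E)² = 0.127 × 0.873 × (1.751/0.06)² = 94.43
Round up: n = 95.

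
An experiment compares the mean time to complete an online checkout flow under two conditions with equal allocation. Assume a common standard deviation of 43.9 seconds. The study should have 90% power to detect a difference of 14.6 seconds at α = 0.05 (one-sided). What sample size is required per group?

For two equal groups, n per group = 2·((z_α + z_β)·σ/δ)².
z_α = 1.645; z_β = 1.282 (power 90%).
n = 2 × (2.927 × 43.9 / 14.6)² = 2 × 77.46 = 154.92
Round up: n = 155 per group.

155 per group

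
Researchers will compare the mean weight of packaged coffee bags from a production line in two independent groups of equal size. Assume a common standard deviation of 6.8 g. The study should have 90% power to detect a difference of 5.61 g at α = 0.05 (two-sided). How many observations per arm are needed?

For two equal groups, n per group = 2·((z_{α/2} + z_β)·σ/δ)².
z_{α/2} = 1.960; z_β = 1.282 (power 90%).
n = 2 × (3.242 × 6.8 / 5.61)² = 2 × 15.44 = 30.88
Round up: n = 31 per group.

31 per group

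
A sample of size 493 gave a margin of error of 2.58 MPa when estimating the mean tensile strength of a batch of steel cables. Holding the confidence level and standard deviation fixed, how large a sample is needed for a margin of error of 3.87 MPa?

Margin of error scales as 1/√n, so n₂ = n₁·(E₁/E₂)².
n₂ = 493 × (2.58/3.87)² = 493 × 0.4444 = 219.09
Round up: n₂ = 220.

n = 220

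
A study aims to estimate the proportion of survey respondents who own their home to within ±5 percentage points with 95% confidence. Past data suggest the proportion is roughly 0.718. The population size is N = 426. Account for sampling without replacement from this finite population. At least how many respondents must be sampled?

For a proportion with margin E = 0.05 at 95% confidence, z = 1.960.
n = p̂(1−p̂)(z/E)² = 0.718 × 0.282 × (1.960/0.05)² = 311.13 — call this n₀.
Finite-population correction with N = 426: n = n₀ / (1 + (n₀−1)/N) = 311.13 / 1.728 = 180.05
Round up: n = 181.

181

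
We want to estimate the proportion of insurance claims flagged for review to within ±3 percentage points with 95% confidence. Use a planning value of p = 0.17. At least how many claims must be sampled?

n = 603

For a proportion with margin E = 0.03 at 95% confidence, z = 1.960.
n = p̂(1−p̂)(z/E)² = 0.17 × 0.83 × (1.960/0.03)² = 602.28
Round up: n = 603.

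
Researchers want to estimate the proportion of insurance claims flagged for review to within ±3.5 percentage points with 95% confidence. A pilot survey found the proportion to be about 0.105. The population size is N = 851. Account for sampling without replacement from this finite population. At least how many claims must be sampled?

For a proportion with margin E = 0.035 at 95% confidence, z = 1.960.
n = p̂(1−p̂)(z/E)² = 0.105 × 0.895 × (1.960/0.035)² = 294.71 — call this n₀.
Finite-population correction with N = 851: n = n₀ / (1 + (n₀−1)/N) = 294.71 / 1.345 = 219.12
Round up: n = 220.

220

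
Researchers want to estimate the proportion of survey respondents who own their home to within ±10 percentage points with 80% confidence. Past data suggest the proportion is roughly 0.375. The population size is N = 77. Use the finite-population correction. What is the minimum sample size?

For a proportion with margin E = 0.1 at 80% confidence, z = 1.282.
n = p̂(1−p̂)(z/E)² = 0.375 × 0.625 × (1.282/0.1)² = 38.52 — call this n₀.
Finite-population correction with N = 77: n = n₀ / (1 + (n₀−1)/N) = 38.52 / 1.487 = 25.90
Round up: n = 26.

26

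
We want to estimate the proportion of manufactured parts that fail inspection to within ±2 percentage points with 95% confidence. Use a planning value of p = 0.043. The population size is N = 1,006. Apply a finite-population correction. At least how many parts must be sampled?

284

For a proportion with margin E = 0.02 at 95% confidence, z = 1.960.
n = p̂(1−p̂)(z/E)² = 0.043 × 0.957 × (1.960/0.02)² = 395.21 — call this n₀.
Finite-population correction with N = 1,006: n = n₀ / (1 + (n₀−1)/N) = 395.21 / 1.392 = 283.92
Round up: n = 284.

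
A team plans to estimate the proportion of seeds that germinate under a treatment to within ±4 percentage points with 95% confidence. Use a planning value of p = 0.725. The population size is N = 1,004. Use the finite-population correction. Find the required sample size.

For a proportion with margin E = 0.04 at 95% confidence, z = 1.960.
n = p̂(1−p̂)(z/E)² = 0.725 × 0.275 × (1.960/0.04)² = 478.70 — call this n₀.
Finite-population correction with N = 1,004: n = n₀ / (1 + (n₀−1)/N) = 478.70 / 1.476 = 324.32
Round up: n = 325.

n = 325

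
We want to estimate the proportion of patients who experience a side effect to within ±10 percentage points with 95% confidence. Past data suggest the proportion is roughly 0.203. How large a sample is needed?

For a proportion with margin E = 0.1 at 95% confidence, z = 1.960.
n = p̂(1−p̂)(z/E)² = 0.203 × 0.797 × (1.960/0.1)² = 62.15
Round up: n = 63.

63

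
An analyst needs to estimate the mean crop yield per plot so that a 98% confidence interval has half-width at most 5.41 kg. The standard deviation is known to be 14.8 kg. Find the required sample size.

For a mean, the margin of error is E = z·σ/√n, so n = (zσ/E)².
At 98% confidence, z = 2.326.
n = (2.326 × 14.8 / 5.41)² = 40.49
Round up: n = 41.

n = 41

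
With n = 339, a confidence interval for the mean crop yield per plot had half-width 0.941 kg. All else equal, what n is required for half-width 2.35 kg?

55

Margin of error scales as 1/√n, so n₂ = n₁·(E₁/E₂)².
n₂ = 339 × (0.941/2.35)² = 339 × 0.1603 = 54.34
Round up: n₂ = 55.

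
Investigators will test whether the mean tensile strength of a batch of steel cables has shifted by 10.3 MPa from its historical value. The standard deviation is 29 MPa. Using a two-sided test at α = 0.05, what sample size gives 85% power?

For a one-sample z-test, n = ((z_{α/2} + z_β)·σ/δ)².
z_{α/2} = 1.960 (two-sided α = 0.05); z_β = 1.036 (power 85% → β = 0.15).
n = (2.996 × 29 / 10.3)² = 71.15
Round up: n = 72.

n = 72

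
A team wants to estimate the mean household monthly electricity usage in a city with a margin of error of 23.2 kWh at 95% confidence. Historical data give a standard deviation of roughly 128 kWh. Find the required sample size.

For a mean, the margin of error is E = z·σ/√n, so n = (zσ/E)².
At 95% confidence, z = 1.960.
n = (1.960 × 128 / 23.2)² = 116.94
Round up: n = 117.

117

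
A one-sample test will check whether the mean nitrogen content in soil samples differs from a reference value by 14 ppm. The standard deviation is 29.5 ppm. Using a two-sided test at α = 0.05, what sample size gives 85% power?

For a one-sample z-test, n = ((z_{α/2} + z_β)·σ/δ)².
z_{α/2} = 1.960 (two-sided α = 0.05); z_β = 1.036 (power 85% → β = 0.15).
n = (2.996 × 29.5 / 14)² = 39.85
Round up: n = 40.

40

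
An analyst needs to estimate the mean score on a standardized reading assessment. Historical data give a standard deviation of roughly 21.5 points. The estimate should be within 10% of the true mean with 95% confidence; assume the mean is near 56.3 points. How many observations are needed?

n = 57

For a mean, the margin of error is E = z·σ/√n, so n = (zσ/E)².
At 95% confidence, z = 1.960.
E = 10% of 56.3 = 5.63 points.
n = (1.960 × 21.5 / 5.63)² = 56.02
Round up: n = 57.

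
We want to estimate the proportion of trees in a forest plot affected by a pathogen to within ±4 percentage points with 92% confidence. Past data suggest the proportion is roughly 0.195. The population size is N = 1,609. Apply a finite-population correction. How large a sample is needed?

254

For a proportion with margin E = 0.04 at 92% confidence, z = 1.751.
n = p̂(1−p̂)(z/E)² = 0.195 × 0.805 × (1.751/0.04)² = 300.80 — call this n₀.
Finite-population correction with N = 1,609: n = n₀ / (1 + (n₀−1)/N) = 300.80 / 1.186 = 253.63
Round up: n = 254.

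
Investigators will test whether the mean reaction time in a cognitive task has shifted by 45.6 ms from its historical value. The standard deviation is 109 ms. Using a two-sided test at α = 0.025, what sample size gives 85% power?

For a one-sample z-test, n = ((z_{α/2} + z_β)·σ/δ)².
z_{α/2} = 2.241 (two-sided α = 0.025); z_β = 1.036 (power 85% → β = 0.15).
n = (3.277 × 109 / 45.6)² = 61.36
Round up: n = 62.

62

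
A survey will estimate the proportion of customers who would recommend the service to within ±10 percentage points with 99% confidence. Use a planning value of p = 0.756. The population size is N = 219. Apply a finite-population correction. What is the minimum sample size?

For a proportion with margin E = 0.1 at 99% confidence, z = 2.576.
n = p̂(1−p̂)(z/E)² = 0.756 × 0.244 × (2.576/0.1)² = 122.41 — call this n₀.
Finite-population correction with N = 219: n = n₀ / (1 + (n₀−1)/N) = 122.41 / 1.554 = 78.77
Round up: n = 79.

n = 79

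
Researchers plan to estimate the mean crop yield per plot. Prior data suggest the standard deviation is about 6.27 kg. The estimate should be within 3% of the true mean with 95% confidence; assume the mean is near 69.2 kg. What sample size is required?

For a mean, the margin of error is E = z·σ/√n, so n = (zσ/E)².
At 95% confidence, z = 1.960.
E = 3% of 69.2 = 2.076 kg.
n = (1.960 × 6.27 / 2.076)² = 35.04
Round up: n = 36.

36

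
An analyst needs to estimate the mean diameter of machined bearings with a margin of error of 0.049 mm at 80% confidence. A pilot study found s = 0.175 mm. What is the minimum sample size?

n = 21

For a mean, the margin of error is E = z·σ/√n, so n = (zσ/E)².
At 80% confidence, z = 1.282.
n = (1.282 × 0.175 / 0.049)² = 20.96
Round up: n = 21.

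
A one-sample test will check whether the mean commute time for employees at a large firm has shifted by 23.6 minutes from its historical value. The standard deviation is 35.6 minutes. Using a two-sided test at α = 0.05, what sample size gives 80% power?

For a one-sample z-test, n = ((z_{α/2} + z_β)·σ/δ)².
z_{α/2} = 1.960 (two-sided α = 0.05); z_β = 0.842 (power 80% → β = 0.2).
n = (2.802 × 35.6 / 23.6)² = 17.87
Round up: n = 18.

18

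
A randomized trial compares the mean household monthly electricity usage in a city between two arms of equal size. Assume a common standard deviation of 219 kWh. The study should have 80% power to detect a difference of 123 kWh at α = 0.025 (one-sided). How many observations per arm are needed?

50 per group

For two equal groups, n per group = 2·((z_α + z_β)·σ/δ)².
z_α = 1.960; z_β = 0.842 (power 80%).
n = 2 × (2.802 × 219 / 123)² = 2 × 24.89 = 49.78
Round up: n = 50 per group.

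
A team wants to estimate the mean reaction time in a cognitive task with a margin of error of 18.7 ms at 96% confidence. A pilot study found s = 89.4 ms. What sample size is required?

For a mean, the margin of error is E = z·σ/√n, so n = (zσ/E)².
At 96% confidence, z = 2.054.
n = (2.054 × 89.4 / 18.7)² = 96.43
Round up: n = 97.

n = 97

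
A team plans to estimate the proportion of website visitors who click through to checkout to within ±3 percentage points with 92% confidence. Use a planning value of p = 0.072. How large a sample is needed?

228

For a proportion with margin E = 0.03 at 92% confidence, z = 1.751.
n = p̂(1−p̂)(z/E)² = 0.072 × 0.928 × (1.751/0.03)² = 227.62
Round up: n = 228.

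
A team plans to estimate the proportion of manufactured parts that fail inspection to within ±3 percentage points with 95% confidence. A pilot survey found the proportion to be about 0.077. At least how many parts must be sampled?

304

For a proportion with margin E = 0.03 at 95% confidence, z = 1.960.
n = p̂(1−p̂)(z/E)² = 0.077 × 0.923 × (1.960/0.03)² = 303.36
Round up: n = 304.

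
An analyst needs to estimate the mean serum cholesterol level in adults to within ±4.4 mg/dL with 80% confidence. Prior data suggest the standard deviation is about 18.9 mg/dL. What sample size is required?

For a mean, the margin of error is E = z·σ/√n, so n = (zσ/E)².
At 80% confidence, z = 1.282.
n = (1.282 × 18.9 / 4.4)² = 30.32
Round up: n = 31.

31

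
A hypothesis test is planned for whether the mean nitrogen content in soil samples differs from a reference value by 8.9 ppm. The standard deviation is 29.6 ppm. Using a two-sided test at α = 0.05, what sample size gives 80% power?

87

For a one-sample z-test, n = ((z_{α/2} + z_β)·σ/δ)².
z_{α/2} = 1.960 (two-sided α = 0.05); z_β = 0.842 (power 80% → β = 0.2).
n = (2.802 × 29.6 / 8.9)² = 86.84
Round up: n = 87.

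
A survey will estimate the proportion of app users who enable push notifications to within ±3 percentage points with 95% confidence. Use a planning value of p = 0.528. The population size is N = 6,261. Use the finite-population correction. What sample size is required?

910

For a proportion with margin E = 0.03 at 95% confidence, z = 1.960.
n = p̂(1−p̂)(z/E)² = 0.528 × 0.472 × (1.960/0.03)² = 1063.76 — call this n₀.
Finite-population correction with N = 6,261: n = n₀ / (1 + (n₀−1)/N) = 1063.76 / 1.17 = 909.20
Round up: n = 910.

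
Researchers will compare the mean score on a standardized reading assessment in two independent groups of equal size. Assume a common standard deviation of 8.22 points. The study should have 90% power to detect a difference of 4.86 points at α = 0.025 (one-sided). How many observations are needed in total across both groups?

122 total

For two equal groups, n per group = 2·((z_α + z_β)·σ/δ)².
z_α = 1.960; z_β = 1.282 (power 90%).
n = 2 × (3.242 × 8.22 / 4.86)² = 2 × 30.07 = 60.14
Round up: n = 61 per group.
Total across both groups: 2 × 61 = 122.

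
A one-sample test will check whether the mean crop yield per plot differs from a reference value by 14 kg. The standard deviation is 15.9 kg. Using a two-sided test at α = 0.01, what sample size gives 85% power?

For a one-sample z-test, n = ((z_{α/2} + z_β)·σ/δ)².
z_{α/2} = 2.576 (two-sided α = 0.01); z_β = 1.036 (power 85% → β = 0.15).
n = (3.612 × 15.9 / 14)² = 16.83
Round up: n = 17.

17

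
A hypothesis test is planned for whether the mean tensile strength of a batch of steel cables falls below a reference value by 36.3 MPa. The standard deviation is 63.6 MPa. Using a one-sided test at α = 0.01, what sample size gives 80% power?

31

For a one-sample z-test, n = ((z_α + z_β)·σ/δ)².
z_α = 2.326 (one-sided α = 0.01); z_β = 0.842 (power 80% → β = 0.2).
n = (3.168 × 63.6 / 36.3)² = 30.81
Round up: n = 31.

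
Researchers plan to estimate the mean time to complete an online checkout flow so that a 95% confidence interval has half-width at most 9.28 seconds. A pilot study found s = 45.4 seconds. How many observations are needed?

For a mean, the margin of error is E = z·σ/√n, so n = (zσ/E)².
At 95% confidence, z = 1.960.
n = (1.960 × 45.4 / 9.28)² = 91.94
Round up: n = 92.

92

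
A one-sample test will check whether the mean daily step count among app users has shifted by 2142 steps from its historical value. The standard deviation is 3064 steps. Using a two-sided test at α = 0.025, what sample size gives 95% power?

For a one-sample z-test, n = ((z_{α/2} + z_β)·σ/δ)².
z_{α/2} = 2.241 (two-sided α = 0.025); z_β = 1.645 (power 95% → β = 0.05).
n = (3.886 × 3064 / 2142)² = 30.90
Round up: n = 31.

n = 31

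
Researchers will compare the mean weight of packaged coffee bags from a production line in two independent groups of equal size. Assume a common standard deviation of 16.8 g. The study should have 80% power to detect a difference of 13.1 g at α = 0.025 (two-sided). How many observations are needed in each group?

32 per group

For two equal groups, n per group = 2·((z_{α/2} + z_β)·σ/δ)².
z_{α/2} = 2.241; z_β = 0.842 (power 80%).
n = 2 × (3.083 × 16.8 / 13.1)² = 2 × 15.63 = 31.26
Round up: n = 32 per group.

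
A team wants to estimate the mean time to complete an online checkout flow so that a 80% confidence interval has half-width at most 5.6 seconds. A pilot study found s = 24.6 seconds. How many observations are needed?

For a mean, the margin of error is E = z·σ/√n, so n = (zσ/E)².
At 80% confidence, z = 1.282.
n = (1.282 × 24.6 / 5.6)² = 31.72
Round up: n = 32.

32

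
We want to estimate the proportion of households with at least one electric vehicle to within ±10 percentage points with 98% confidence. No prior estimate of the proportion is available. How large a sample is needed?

136

For a proportion with margin E = 0.1 at 98% confidence, z = 2.326.
With no prior estimate, use p = 0.5, which maximizes p(1−p) at 0.25.
n = 0.25 × (z/E)² = 0.25 × (2.326/0.1)² = 135.26
Round up: n = 136.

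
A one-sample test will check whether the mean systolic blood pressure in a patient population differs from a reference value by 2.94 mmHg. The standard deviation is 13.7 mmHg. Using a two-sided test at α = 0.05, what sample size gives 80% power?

For a one-sample z-test, n = ((z_{α/2} + z_β)·σ/δ)².
z_{α/2} = 1.960 (two-sided α = 0.05); z_β = 0.842 (power 80% → β = 0.2).
n = (2.802 × 13.7 / 2.94)² = 170.48
Round up: n = 171.

n = 171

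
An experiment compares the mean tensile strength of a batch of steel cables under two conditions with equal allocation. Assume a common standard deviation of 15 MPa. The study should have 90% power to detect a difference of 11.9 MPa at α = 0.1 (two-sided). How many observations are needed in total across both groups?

For two equal groups, n per group = 2·((z_{α/2} + z_β)·σ/δ)².
z_{α/2} = 1.645; z_β = 1.282 (power 90%).
n = 2 × (2.927 × 15 / 11.9)² = 2 × 13.61 = 27.22
Round up: n = 28 per group.
Total across both groups: 2 × 28 = 56.

56 total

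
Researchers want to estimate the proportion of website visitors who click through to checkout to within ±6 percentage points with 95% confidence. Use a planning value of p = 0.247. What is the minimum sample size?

For a proportion with margin E = 0.06 at 95% confidence, z = 1.960.
n = p̂(1−p̂)(z/E)² = 0.247 × 0.753 × (1.960/0.06)² = 198.47
Round up: n = 199.

n = 199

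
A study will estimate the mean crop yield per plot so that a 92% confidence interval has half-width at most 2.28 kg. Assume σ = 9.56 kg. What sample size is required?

n = 54

For a mean, the margin of error is E = z·σ/√n, so n = (zσ/E)².
At 92% confidence, z = 1.751.
n = (1.751 × 9.56 / 2.28)² = 53.90
Round up: n = 54.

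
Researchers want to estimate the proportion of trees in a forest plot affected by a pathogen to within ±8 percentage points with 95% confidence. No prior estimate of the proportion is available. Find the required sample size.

151

For a proportion with margin E = 0.08 at 95% confidence, z = 1.960.
With no prior estimate, use p = 0.5, which maximizes p(1−p) at 0.25.
n = 0.25 × (z/E)² = 0.25 × (1.960/0.08)² = 150.06
Round up: n = 151.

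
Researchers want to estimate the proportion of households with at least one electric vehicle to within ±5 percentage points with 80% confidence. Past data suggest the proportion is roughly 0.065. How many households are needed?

For a proportion with margin E = 0.05 at 80% confidence, z = 1.282.
n = p̂(1−p̂)(z/E)² = 0.065 × 0.935 × (1.282/0.05)² = 39.95
Round up: n = 40.

40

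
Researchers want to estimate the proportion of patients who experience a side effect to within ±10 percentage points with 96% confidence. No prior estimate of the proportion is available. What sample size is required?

For a proportion with margin E = 0.1 at 96% confidence, z = 2.054.
With no prior estimate, use p = 0.5, which maximizes p(1−p) at 0.25.
n = 0.25 × (z/E)² = 0.25 × (2.054/0.1)² = 105.47
Round up: n = 106.

n = 106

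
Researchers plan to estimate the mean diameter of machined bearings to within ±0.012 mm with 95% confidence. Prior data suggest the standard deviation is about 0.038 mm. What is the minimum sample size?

39

For a mean, the margin of error is E = z·σ/√n, so n = (zσ/E)².
At 95% confidence, z = 1.960.
n = (1.960 × 0.038 / 0.012)² = 38.52
Round up: n = 39.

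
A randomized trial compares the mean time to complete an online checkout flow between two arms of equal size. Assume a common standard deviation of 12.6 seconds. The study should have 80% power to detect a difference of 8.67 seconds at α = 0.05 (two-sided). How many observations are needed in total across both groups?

68 total

For two equal groups, n per group = 2·((z_{α/2} + z_β)·σ/δ)².
z_{α/2} = 1.960; z_β = 0.842 (power 80%).
n = 2 × (2.802 × 12.6 / 8.67)² = 2 × 16.58 = 33.16
Round up: n = 34 per group.
Total across both groups: 2 × 34 = 68.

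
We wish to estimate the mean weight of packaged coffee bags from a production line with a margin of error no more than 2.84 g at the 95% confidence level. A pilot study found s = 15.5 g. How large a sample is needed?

115

For a mean, the margin of error is E = z·σ/√n, so n = (zσ/E)².
At 95% confidence, z = 1.960.
n = (1.960 × 15.5 / 2.84)² = 114.43
Round up: n = 115.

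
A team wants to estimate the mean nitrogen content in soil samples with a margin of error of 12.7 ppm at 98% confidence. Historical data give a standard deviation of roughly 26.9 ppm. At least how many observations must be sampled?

For a mean, the margin of error is E = z·σ/√n, so n = (zσ/E)².
At 98% confidence, z = 2.326.
n = (2.326 × 26.9 / 12.7)² = 24.27
Round up: n = 25.

25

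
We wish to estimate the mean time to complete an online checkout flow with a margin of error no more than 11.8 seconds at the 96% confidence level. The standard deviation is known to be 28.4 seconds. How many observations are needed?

n = 25

For a mean, the margin of error is E = z·σ/√n, so n = (zσ/E)².
At 96% confidence, z = 2.054.
n = (2.054 × 28.4 / 11.8)² = 24.44
Round up: n = 25.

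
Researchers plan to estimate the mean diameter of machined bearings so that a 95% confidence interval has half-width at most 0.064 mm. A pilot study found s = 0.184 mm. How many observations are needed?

For a mean, the margin of error is E = z·σ/√n, so n = (zσ/E)².
At 95% confidence, z = 1.960.
n = (1.960 × 0.184 / 0.064)² = 31.75
Round up: n = 32.

n = 32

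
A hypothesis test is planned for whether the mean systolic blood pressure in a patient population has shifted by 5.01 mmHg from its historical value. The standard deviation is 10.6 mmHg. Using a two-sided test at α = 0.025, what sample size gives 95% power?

For a one-sample z-test, n = ((z_{α/2} + z_β)·σ/δ)².
z_{α/2} = 2.241 (two-sided α = 0.025); z_β = 1.645 (power 95% → β = 0.05).
n = (3.886 × 10.6 / 5.01)² = 67.60
Round up: n = 68.

68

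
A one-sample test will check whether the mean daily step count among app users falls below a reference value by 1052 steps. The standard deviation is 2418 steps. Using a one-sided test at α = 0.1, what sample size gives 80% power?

For a one-sample z-test, n = ((z_α + z_β)·σ/δ)².
z_α = 1.282 (one-sided α = 0.1); z_β = 0.842 (power 80% → β = 0.2).
n = (2.124 × 2418 / 1052)² = 23.83
Round up: n = 24.

24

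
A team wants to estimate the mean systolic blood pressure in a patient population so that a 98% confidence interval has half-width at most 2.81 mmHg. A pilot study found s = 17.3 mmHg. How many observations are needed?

206

For a mean, the margin of error is E = z·σ/√n, so n = (zσ/E)².
At 98% confidence, z = 2.326.
n = (2.326 × 17.3 / 2.81)² = 205.07
Round up: n = 206.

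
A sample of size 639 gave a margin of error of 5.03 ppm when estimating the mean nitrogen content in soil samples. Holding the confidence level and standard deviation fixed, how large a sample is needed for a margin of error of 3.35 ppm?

Margin of error scales as 1/√n, so n₂ = n₁·(E₁/E₂)².
n₂ = 639 × (5.03/3.35)² = 639 × 2.254 = 1440.31
Round up: n₂ = 1441.

1441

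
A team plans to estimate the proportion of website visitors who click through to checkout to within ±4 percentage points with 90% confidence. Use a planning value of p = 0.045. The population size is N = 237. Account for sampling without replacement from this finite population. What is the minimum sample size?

For a proportion with margin E = 0.04 at 90% confidence, z = 1.645.
n = p̂(1−p̂)(z/E)² = 0.045 × 0.955 × (1.645/0.04)² = 72.68 — call this n₀.
Finite-population correction with N = 237: n = n₀ / (1 + (n₀−1)/N) = 72.68 / 1.302 = 55.82
Round up: n = 56.

56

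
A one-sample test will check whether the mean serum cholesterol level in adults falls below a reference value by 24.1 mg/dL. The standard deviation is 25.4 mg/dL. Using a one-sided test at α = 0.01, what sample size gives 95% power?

For a one-sample z-test, n = ((z_α + z_β)·σ/δ)².
z_α = 2.326 (one-sided α = 0.01); z_β = 1.645 (power 95% → β = 0.05).
n = (3.971 × 25.4 / 24.1)² = 17.52
Round up: n = 18.

18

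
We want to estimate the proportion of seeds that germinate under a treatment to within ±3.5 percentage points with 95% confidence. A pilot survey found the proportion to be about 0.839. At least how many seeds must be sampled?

n = 424

For a proportion with margin E = 0.035 at 95% confidence, z = 1.960.
n = p̂(1−p̂)(z/E)² = 0.839 × 0.161 × (1.960/0.035)² = 423.61
Round up: n = 424.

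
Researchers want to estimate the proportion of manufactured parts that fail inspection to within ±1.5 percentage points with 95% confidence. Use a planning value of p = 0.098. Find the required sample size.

1510

For a proportion with margin E = 0.015 at 95% confidence, z = 1.960.
n = p̂(1−p̂)(z/E)² = 0.098 × 0.902 × (1.960/0.015)² = 1509.25
Round up: n = 1510.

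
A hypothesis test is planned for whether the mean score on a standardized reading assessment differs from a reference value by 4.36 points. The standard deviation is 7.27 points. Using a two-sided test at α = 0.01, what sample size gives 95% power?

For a one-sample z-test, n = ((z_{α/2} + z_β)·σ/δ)².
z_{α/2} = 2.576 (two-sided α = 0.01); z_β = 1.645 (power 95% → β = 0.05).
n = (4.221 × 7.27 / 4.36)² = 49.54
Round up: n = 50.

50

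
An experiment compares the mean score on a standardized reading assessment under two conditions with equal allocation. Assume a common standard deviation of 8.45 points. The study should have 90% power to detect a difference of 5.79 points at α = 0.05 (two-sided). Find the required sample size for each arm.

For two equal groups, n per group = 2·((z_{α/2} + z_β)·σ/δ)².
z_{α/2} = 1.960; z_β = 1.282 (power 90%).
n = 2 × (3.242 × 8.45 / 5.79)² = 2 × 22.39 = 44.78
Round up: n = 45 per group.

45 per group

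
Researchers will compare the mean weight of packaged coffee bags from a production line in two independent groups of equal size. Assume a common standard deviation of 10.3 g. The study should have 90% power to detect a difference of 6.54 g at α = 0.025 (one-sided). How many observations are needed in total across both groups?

For two equal groups, n per group = 2·((z_α + z_β)·σ/δ)².
z_α = 1.960; z_β = 1.282 (power 90%).
n = 2 × (3.242 × 10.3 / 6.54)² = 2 × 26.07 = 52.14
Round up: n = 53 per group.
Total across both groups: 2 × 53 = 106.

106 total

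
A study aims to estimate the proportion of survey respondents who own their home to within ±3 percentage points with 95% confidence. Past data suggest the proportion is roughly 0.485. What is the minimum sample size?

1067

For a proportion with margin E = 0.03 at 95% confidence, z = 1.960.
n = p̂(1−p̂)(z/E)² = 0.485 × 0.515 × (1.960/0.03)² = 1066.15
Round up: n = 1067.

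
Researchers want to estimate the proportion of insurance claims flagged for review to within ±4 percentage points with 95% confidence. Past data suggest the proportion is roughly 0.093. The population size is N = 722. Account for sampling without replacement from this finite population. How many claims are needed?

n = 159

For a proportion with margin E = 0.04 at 95% confidence, z = 1.960.
n = p̂(1−p̂)(z/E)² = 0.093 × 0.907 × (1.960/0.04)² = 202.53 — call this n₀.
Finite-population correction with N = 722: n = n₀ / (1 + (n₀−1)/N) = 202.53 / 1.279 = 158.35
Round up: n = 159.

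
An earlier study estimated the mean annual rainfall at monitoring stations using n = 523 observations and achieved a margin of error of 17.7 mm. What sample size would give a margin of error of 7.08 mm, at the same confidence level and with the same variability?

Margin of error scales as 1/√n, so n₂ = n₁·(E₁/E₂)².
n₂ = 523 × (17.7/7.08)² = 523 × 6.25 = 3268.75
Round up: n₂ = 3269.

3269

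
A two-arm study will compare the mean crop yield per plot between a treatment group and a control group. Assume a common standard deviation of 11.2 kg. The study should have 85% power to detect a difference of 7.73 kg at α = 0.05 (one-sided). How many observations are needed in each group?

31 per group

For two equal groups, n per group = 2·((z_α + z_β)·σ/δ)².
z_α = 1.645; z_β = 1.036 (power 85%).
n = 2 × (2.681 × 11.2 / 7.73)² = 2 × 15.09 = 30.18
Round up: n = 31 per group.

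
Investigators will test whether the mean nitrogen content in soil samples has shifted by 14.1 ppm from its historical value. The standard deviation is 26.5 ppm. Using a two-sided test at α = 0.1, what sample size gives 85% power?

26

For a one-sample z-test, n = ((z_{α/2} + z_β)·σ/δ)².
z_{α/2} = 1.645 (two-sided α = 0.1); z_β = 1.036 (power 85% → β = 0.15).
n = (2.681 × 26.5 / 14.1)² = 25.39
Round up: n = 26.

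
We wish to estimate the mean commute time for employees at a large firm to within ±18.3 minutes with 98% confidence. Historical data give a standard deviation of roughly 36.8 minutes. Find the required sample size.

For a mean, the margin of error is E = z·σ/√n, so n = (zσ/E)².
At 98% confidence, z = 2.326.
n = (2.326 × 36.8 / 18.3)² = 21.88
Round up: n = 22.

22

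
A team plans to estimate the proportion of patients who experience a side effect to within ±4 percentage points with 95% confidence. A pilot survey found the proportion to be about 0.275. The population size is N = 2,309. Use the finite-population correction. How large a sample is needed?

For a proportion with margin E = 0.04 at 95% confidence, z = 1.960.
n = p̂(1−p̂)(z/E)² = 0.275 × 0.725 × (1.960/0.04)² = 478.70 — call this n₀.
Finite-population correction with N = 2,309: n = n₀ / (1 + (n₀−1)/N) = 478.70 / 1.207 = 396.60
Round up: n = 397.

397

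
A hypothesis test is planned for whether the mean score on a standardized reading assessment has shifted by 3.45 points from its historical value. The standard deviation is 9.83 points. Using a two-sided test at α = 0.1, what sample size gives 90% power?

For a one-sample z-test, n = ((z_{α/2} + z_β)·σ/δ)².
z_{α/2} = 1.645 (two-sided α = 0.1); z_β = 1.282 (power 90% → β = 0.1).
n = (2.927 × 9.83 / 3.45)² = 69.55
Round up: n = 70.

70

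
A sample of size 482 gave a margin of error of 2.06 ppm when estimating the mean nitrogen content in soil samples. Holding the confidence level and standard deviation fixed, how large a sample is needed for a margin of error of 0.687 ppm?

Margin of error scales as 1/√n, so n₂ = n₁·(E₁/E₂)².
n₂ = 482 × (2.06/0.687)² = 482 × 8.991 = 4333.66
Round up: n₂ = 4334.

4334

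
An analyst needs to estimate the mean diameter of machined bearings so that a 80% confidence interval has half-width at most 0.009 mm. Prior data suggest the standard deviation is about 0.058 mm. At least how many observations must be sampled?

69

For a mean, the margin of error is E = z·σ/√n, so n = (zσ/E)².
At 80% confidence, z = 1.282.
n = (1.282 × 0.058 / 0.009)² = 68.26
Round up: n = 69.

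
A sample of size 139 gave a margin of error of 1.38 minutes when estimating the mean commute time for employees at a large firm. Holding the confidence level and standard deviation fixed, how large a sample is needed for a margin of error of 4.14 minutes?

16

Margin of error scales as 1/√n, so n₂ = n₁·(E₁/E₂)².
n₂ = 139 × (1.38/4.14)² = 139 × 0.1111 = 15.44
Round up: n₂ = 16.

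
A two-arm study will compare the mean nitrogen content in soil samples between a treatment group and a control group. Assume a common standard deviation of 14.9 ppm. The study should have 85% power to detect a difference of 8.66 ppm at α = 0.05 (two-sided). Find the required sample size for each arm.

For two equal groups, n per group = 2·((z_{α/2} + z_β)·σ/δ)².
z_{α/2} = 1.960; z_β = 1.036 (power 85%).
n = 2 × (2.996 × 14.9 / 8.66)² = 2 × 26.57 = 53.14
Round up: n = 54 per group.

54 per group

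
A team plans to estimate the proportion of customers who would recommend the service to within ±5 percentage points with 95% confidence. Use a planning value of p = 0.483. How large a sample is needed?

For a proportion with margin E = 0.05 at 95% confidence, z = 1.960.
n = p̂(1−p̂)(z/E)² = 0.483 × 0.517 × (1.960/0.05)² = 383.72
Round up: n = 384.

384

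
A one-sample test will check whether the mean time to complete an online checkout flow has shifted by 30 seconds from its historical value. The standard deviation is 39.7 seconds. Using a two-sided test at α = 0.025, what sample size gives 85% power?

For a one-sample z-test, n = ((z_{α/2} + z_β)·σ/δ)².
z_{α/2} = 2.241 (two-sided α = 0.025); z_β = 1.036 (power 85% → β = 0.15).
n = (3.277 × 39.7 / 30)² = 18.81
Round up: n = 19.

19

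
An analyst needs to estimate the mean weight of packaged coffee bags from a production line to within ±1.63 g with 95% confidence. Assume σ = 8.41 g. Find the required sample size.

n = 103

For a mean, the margin of error is E = z·σ/√n, so n = (zσ/E)².
At 95% confidence, z = 1.960.
n = (1.960 × 8.41 / 1.63)² = 102.27
Round up: n = 103.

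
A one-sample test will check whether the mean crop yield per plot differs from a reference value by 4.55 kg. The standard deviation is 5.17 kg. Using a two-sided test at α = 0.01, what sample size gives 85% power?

For a one-sample z-test, n = ((z_{α/2} + z_β)·σ/δ)².
z_{α/2} = 2.576 (two-sided α = 0.01); z_β = 1.036 (power 85% → β = 0.15).
n = (3.612 × 5.17 / 4.55)² = 16.84
Round up: n = 17.

17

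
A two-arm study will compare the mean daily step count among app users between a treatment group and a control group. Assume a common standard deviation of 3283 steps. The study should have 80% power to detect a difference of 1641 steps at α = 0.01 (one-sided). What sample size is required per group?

For two equal groups, n per group = 2·((z_α + z_β)·σ/δ)².
z_α = 2.326; z_β = 0.842 (power 80%).
n = 2 × (3.168 × 3283 / 1641)² = 2 × 40.17 = 80.34
Round up: n = 81 per group.

81 per group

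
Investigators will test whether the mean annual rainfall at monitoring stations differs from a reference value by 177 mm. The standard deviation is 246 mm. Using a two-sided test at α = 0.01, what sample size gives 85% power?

n = 26

For a one-sample z-test, n = ((z_{α/2} + z_β)·σ/δ)².
z_{α/2} = 2.576 (two-sided α = 0.01); z_β = 1.036 (power 85% → β = 0.15).
n = (3.612 × 246 / 177)² = 25.20
Round up: n = 26.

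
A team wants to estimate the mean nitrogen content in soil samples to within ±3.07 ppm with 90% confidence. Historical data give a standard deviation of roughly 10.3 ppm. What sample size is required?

For a mean, the margin of error is E = z·σ/√n, so n = (zσ/E)².
At 90% confidence, z = 1.645.
n = (1.645 × 10.3 / 3.07)² = 30.46
Round up: n = 31.

31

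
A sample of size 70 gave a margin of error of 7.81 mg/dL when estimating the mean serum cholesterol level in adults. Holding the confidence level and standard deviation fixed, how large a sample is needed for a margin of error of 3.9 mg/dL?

Margin of error scales as 1/√n, so n₂ = n₁·(E₁/E₂)².
n₂ = 70 × (7.81/3.9)² = 70 × 4.01 = 280.70
Round up: n₂ = 281.

n = 281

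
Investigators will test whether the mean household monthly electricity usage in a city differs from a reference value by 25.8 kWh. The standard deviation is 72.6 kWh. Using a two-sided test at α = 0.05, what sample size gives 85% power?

For a one-sample z-test, n = ((z_{α/2} + z_β)·σ/δ)².
z_{α/2} = 1.960 (two-sided α = 0.05); z_β = 1.036 (power 85% → β = 0.15).
n = (2.996 × 72.6 / 25.8)² = 71.08
Round up: n = 72.

72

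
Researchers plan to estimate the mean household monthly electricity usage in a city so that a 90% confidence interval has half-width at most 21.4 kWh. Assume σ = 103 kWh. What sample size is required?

For a mean, the margin of error is E = z·σ/√n, so n = (zσ/E)².
At 90% confidence, z = 1.645.
n = (1.645 × 103 / 21.4)² = 62.69
Round up: n = 63.

63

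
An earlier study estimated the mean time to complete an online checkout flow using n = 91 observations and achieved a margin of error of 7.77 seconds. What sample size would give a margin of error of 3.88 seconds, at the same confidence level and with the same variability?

n = 365

Margin of error scales as 1/√n, so n₂ = n₁·(E₁/E₂)².
n₂ = 91 × (7.77/3.88)² = 91 × 4.01 = 364.91
Round up: n₂ = 365.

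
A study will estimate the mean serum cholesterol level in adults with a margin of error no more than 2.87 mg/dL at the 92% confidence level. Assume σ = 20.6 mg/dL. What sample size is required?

For a mean, the margin of error is E = z·σ/√n, so n = (zσ/E)².
At 92% confidence, z = 1.751.
n = (1.751 × 20.6 / 2.87)² = 157.96
Round up: n = 158.

158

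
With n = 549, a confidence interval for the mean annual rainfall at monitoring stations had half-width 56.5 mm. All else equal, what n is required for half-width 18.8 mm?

4959

Margin of error scales as 1/√n, so n₂ = n₁·(E₁/E₂)².
n₂ = 549 × (56.5/18.8)² = 549 × 9.032 = 4958.57
Round up: n₂ = 4959.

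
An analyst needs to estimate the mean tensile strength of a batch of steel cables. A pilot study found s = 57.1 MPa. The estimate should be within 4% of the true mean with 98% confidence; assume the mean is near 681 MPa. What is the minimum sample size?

n = 24

For a mean, the margin of error is E = z·σ/√n, so n = (zσ/E)².
At 98% confidence, z = 2.326.
E = 4% of 681 = 27.24 MPa.
n = (2.326 × 57.1 / 27.24)² = 23.77
Round up: n = 24.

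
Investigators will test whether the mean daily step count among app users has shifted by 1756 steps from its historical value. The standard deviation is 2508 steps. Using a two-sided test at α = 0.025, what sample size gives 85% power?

For a one-sample z-test, n = ((z_{α/2} + z_β)·σ/δ)².
z_{α/2} = 2.241 (two-sided α = 0.025); z_β = 1.036 (power 85% → β = 0.15).
n = (3.277 × 2508 / 1756)² = 21.91
Round up: n = 22.

n = 22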